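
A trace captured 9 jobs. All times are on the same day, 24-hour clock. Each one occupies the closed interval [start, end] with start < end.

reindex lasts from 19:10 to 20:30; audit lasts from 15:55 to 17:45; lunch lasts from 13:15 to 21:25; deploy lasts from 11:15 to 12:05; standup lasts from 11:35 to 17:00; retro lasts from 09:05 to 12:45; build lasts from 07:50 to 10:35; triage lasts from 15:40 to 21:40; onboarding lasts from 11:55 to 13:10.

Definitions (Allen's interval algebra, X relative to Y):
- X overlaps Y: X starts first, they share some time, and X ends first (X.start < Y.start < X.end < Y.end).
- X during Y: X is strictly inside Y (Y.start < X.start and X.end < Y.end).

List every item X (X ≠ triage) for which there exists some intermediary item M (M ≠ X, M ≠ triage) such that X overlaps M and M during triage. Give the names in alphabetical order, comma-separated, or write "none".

standup

Target triage = [15:40, 21:40].
Intermediaries M with M during triage: audit, reindex.
Via audit — items with X overlaps audit: standup.
Via reindex — items with X overlaps reindex: none.
Union: standup.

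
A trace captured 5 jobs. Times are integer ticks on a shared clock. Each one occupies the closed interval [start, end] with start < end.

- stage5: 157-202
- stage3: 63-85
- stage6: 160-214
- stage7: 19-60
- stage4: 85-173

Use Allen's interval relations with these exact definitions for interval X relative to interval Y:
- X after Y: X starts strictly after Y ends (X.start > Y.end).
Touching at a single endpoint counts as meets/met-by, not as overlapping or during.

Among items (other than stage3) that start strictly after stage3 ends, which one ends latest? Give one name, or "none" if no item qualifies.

stage6

Target stage3 = [63, 85].
stage4 [85, 173] → met-by → excluded.
stage5 [157, 202] → after → candidate.
stage6 [160, 214] → after → candidate.
stage7 [19, 60] → before → excluded.
Among candidates, latest end is 214 → stage6.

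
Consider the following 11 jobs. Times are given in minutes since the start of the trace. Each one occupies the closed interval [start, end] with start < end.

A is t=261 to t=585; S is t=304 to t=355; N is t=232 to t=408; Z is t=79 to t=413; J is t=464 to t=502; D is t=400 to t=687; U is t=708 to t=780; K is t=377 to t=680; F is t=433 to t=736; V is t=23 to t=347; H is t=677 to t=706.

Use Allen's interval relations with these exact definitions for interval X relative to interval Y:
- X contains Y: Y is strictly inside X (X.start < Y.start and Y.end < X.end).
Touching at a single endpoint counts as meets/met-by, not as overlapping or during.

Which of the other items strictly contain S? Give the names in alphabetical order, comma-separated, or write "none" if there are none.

Target S = [t=304, t=355].
A [t=261, t=585] → contains → yes.
D [t=400, t=687] → after → no.
F [t=433, t=736] → after → no.
H [t=677, t=706] → after → no.
J [t=464, t=502] → after → no.
K [t=377, t=680] → after → no.
N [t=232, t=408] → contains → yes.
U [t=708, t=780] → after → no.
V [t=23, t=347] → overlaps → no.
Z [t=79, t=413] → contains → yes.
Result: A, N, Z.

A, N, Z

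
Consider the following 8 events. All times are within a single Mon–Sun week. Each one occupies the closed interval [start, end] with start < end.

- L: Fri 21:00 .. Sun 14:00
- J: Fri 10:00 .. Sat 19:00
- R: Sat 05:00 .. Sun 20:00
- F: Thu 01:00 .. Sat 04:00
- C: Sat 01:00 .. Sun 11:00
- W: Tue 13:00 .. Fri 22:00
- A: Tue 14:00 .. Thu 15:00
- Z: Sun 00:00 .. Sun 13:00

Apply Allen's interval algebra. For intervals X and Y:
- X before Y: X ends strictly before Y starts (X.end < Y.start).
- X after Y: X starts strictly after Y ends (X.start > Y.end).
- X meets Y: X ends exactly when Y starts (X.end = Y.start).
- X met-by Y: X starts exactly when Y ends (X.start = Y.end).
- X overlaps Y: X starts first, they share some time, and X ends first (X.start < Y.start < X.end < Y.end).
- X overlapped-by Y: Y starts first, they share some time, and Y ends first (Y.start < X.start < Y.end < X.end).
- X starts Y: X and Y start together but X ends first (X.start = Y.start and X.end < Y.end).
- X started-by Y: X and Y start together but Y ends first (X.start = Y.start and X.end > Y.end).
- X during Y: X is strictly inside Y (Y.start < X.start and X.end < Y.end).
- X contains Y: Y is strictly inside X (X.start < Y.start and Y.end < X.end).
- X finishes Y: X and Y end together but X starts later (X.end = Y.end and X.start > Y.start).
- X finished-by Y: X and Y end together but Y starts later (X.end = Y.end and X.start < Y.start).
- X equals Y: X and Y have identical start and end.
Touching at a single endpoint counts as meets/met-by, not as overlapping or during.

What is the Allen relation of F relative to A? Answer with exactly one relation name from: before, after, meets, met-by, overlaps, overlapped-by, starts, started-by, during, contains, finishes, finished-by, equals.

overlapped-by

F = [Thu 01:00, Sat 04:00]; A = [Tue 14:00, Thu 15:00].
Compare endpoints: F.start > A.start, F.start < A.end, F.end > A.start, F.end > A.end.
That pattern is 'overlapped-by'.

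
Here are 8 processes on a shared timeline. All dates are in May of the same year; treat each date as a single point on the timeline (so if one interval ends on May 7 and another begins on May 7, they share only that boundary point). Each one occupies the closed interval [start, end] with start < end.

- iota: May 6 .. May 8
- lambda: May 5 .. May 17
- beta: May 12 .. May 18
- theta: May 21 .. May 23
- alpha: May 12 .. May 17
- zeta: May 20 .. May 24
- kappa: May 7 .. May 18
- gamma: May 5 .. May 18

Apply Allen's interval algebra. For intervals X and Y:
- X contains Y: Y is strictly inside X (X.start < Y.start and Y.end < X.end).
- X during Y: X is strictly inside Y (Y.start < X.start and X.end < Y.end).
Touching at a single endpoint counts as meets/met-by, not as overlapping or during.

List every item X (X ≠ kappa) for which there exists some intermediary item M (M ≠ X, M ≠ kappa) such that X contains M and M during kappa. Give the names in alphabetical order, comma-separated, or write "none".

gamma

Target kappa = [May 7, May 18].
Intermediaries M with M during kappa: alpha.
Via alpha — items with X contains alpha: gamma.
Union: gamma.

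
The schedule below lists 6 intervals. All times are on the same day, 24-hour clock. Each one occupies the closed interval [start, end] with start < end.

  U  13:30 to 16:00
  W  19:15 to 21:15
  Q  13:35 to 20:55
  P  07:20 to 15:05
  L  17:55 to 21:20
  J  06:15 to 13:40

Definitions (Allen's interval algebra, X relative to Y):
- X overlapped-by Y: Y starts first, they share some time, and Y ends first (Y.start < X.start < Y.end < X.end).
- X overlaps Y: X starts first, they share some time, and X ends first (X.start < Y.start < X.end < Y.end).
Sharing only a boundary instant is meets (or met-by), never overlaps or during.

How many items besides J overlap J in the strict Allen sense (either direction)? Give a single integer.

Target J = [06:15, 13:40].
L [17:55, 21:20] → after → no.
P [07:20, 15:05] → overlapped-by → counts.
Q [13:35, 20:55] → overlapped-by → counts.
U [13:30, 16:00] → overlapped-by → counts.
W [19:15, 21:15] → after → no.
Total: 3.

3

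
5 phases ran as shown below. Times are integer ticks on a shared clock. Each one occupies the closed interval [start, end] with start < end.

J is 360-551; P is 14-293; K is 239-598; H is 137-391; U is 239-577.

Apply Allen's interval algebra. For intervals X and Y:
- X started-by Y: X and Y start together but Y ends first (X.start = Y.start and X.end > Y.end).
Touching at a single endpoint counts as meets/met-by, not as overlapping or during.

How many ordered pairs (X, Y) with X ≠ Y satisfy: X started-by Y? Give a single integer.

1

Checking all 20 ordered pairs for relation 'started-by'; matching pairs in alphabetical order:
(K, U): K started-by U ✓
Count: 1.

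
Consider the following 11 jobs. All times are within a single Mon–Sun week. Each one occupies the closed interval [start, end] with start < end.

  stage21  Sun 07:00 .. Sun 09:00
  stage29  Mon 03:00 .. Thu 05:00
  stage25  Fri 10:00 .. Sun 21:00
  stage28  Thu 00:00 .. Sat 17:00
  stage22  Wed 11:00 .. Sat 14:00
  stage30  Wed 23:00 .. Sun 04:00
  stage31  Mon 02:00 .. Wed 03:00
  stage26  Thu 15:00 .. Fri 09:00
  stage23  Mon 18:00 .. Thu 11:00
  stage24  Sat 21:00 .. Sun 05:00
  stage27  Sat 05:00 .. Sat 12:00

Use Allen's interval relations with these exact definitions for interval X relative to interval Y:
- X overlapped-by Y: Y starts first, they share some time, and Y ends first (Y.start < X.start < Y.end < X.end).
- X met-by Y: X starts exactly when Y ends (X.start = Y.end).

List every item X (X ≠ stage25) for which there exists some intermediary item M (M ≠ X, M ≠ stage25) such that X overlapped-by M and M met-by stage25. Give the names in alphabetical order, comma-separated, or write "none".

none

Target stage25 = [Fri 10:00, Sun 21:00].
Intermediaries M with M met-by stage25: none.
Union: none.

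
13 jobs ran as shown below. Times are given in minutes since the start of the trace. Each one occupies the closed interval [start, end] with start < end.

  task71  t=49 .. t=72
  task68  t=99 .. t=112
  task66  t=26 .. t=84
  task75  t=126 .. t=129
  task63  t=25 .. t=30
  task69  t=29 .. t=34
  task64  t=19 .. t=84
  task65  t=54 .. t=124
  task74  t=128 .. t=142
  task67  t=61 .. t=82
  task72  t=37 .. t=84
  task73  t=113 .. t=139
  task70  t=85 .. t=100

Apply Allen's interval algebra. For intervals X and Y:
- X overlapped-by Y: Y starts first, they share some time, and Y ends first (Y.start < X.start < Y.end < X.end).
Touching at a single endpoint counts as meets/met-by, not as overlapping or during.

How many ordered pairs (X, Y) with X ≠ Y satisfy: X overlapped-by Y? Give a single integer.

11

Checking all 156 ordered pairs for relation 'overlapped-by'; matching pairs in alphabetical order:
(task65, task64): task65 overlapped-by task64 ✓
(task65, task66): task65 overlapped-by task66 ✓
(task65, task71): task65 overlapped-by task71 ✓
(task65, task72): task65 overlapped-by task72 ✓
(task66, task63): task66 overlapped-by task63 ✓
(task67, task71): task67 overlapped-by task71 ✓
(task68, task70): task68 overlapped-by task70 ✓
(task69, task63): task69 overlapped-by task63 ✓
(task73, task65): task73 overlapped-by task65 ✓
(task74, task73): task74 overlapped-by task73 ✓
(task74, task75): task74 overlapped-by task75 ✓
Count: 11.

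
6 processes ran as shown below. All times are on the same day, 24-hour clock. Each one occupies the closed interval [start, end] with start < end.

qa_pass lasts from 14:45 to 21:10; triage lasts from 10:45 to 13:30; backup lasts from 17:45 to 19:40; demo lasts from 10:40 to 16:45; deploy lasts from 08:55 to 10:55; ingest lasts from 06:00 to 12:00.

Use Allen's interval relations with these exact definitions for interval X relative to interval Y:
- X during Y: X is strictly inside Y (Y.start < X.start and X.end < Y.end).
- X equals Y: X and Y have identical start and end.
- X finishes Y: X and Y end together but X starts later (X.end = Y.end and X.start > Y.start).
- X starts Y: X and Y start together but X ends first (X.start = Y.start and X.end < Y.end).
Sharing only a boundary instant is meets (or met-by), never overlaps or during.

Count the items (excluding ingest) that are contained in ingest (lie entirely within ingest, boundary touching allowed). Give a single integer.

1

Target ingest = [06:00, 12:00].
backup [17:45, 19:40] → after → no.
demo [10:40, 16:45] → overlapped-by → no.
deploy [08:55, 10:55] → during → counts.
qa_pass [14:45, 21:10] → after → no.
triage [10:45, 13:30] → overlapped-by → no.
Total: 1.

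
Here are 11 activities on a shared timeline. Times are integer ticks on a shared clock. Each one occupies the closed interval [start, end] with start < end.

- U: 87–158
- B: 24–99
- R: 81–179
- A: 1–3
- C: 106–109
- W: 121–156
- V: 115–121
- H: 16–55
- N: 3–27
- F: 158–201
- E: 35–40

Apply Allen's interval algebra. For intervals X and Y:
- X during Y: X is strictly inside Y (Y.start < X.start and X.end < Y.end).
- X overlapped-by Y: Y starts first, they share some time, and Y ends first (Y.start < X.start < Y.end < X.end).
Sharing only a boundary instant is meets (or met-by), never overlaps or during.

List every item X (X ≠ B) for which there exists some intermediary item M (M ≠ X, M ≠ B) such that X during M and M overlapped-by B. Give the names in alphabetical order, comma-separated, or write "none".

Target B = [24, 99].
Intermediaries M with M overlapped-by B: R, U.
Via R — items with X during R: C, U, V, W.
Via U — items with X during U: C, V, W.
Union: C, U, V, W.

C, U, V, W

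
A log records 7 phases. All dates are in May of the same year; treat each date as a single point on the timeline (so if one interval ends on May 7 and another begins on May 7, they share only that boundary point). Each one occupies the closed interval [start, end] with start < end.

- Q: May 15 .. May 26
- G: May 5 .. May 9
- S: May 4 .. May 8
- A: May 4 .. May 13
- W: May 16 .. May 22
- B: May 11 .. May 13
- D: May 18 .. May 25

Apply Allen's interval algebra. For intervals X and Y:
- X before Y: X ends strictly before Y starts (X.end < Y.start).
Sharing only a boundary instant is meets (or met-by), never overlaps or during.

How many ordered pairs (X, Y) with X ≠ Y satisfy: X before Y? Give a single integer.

Checking all 42 ordered pairs for relation 'before'; matching pairs in alphabetical order:
(A, D): A before D ✓
(A, Q): A before Q ✓
(A, W): A before W ✓
(B, D): B before D ✓
(B, Q): B before Q ✓
(B, W): B before W ✓
(G, B): G before B ✓
(G, D): G before D ✓
(G, Q): G before Q ✓
(G, W): G before W ✓
(S, B): S before B ✓
(S, D): S before D ✓
(S, Q): S before Q ✓
(S, W): S before W ✓
Count: 14.

14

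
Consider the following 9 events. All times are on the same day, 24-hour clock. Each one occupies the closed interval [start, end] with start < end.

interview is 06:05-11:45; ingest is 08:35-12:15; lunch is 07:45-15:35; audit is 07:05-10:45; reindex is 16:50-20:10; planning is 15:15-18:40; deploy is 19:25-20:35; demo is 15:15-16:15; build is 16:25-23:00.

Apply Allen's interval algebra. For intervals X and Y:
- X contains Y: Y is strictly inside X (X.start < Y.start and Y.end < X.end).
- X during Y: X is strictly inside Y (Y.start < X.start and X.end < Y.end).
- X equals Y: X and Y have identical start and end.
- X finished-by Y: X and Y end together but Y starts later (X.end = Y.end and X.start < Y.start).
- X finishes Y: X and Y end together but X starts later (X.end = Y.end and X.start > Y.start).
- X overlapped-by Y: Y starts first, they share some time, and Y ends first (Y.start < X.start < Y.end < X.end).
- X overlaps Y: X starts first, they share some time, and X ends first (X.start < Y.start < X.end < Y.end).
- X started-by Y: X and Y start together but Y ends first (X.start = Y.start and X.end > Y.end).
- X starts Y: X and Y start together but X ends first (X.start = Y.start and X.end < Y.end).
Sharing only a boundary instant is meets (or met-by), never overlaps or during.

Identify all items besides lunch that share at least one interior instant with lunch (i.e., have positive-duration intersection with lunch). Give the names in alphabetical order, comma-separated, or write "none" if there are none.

Target lunch = [07:45, 15:35].
audit [07:05, 10:45] → overlaps → yes.
build [16:25, 23:00] → after → no.
demo [15:15, 16:15] → overlapped-by → yes.
deploy [19:25, 20:35] → after → no.
ingest [08:35, 12:15] → during → yes.
interview [06:05, 11:45] → overlaps → yes.
planning [15:15, 18:40] → overlapped-by → yes.
reindex [16:50, 20:10] → after → no.
Result: audit, demo, ingest, interview, planning.

audit, demo, ingest, interview, planning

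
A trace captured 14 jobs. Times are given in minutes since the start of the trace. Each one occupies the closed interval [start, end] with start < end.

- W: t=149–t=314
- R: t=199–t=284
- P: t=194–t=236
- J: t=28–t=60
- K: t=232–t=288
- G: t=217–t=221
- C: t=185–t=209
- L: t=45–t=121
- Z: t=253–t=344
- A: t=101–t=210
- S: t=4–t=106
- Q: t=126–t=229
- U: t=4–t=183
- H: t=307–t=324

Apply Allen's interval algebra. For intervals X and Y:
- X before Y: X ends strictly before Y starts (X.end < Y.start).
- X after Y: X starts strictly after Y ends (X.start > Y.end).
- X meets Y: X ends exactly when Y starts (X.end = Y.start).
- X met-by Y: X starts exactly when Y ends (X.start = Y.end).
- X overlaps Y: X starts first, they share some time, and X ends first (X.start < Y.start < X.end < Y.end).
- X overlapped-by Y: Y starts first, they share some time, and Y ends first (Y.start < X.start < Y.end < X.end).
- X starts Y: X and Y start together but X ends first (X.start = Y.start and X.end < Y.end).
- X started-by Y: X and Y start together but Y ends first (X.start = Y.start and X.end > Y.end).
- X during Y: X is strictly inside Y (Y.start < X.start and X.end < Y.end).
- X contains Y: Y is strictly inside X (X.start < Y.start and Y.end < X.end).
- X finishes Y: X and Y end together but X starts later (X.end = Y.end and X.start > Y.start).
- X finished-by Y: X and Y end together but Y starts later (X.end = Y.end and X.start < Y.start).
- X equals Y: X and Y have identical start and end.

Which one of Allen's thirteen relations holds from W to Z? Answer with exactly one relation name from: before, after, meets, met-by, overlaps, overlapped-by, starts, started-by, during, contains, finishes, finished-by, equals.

W = [t=149, t=314]; Z = [t=253, t=344].
Compare endpoints: W.start < Z.start, W.start < Z.end, W.end > Z.start, W.end < Z.end.
That pattern is 'overlaps'.

overlaps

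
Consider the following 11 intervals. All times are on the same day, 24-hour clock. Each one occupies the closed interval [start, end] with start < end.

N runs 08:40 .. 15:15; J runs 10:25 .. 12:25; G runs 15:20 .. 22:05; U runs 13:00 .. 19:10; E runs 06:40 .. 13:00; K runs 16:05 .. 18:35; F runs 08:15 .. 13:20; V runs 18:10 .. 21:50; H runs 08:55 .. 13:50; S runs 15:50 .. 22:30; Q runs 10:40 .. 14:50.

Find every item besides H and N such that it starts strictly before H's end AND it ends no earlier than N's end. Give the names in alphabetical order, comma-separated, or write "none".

Conditions: its start is strictly before H's end (X.start < 13:50) AND its end is no earlier than N's end (X.end >= 15:15).
E: start 06:40 < 13:50? ✓; end 13:00 >= 15:15? ✗ → no.
F: start 08:15 < 13:50? ✓; end 13:20 >= 15:15? ✗ → no.
G: start 15:20 < 13:50? ✗; end 22:05 >= 15:15? ✓ → no.
J: start 10:25 < 13:50? ✓; end 12:25 >= 15:15? ✗ → no.
K: start 16:05 < 13:50? ✗; end 18:35 >= 15:15? ✓ → no.
Q: start 10:40 < 13:50? ✓; end 14:50 >= 15:15? ✗ → no.
S: start 15:50 < 13:50? ✗; end 22:30 >= 15:15? ✓ → no.
U: start 13:00 < 13:50? ✓; end 19:10 >= 15:15? ✓ → yes.
V: start 18:10 < 13:50? ✗; end 21:50 >= 15:15? ✓ → no.
Result: U.

U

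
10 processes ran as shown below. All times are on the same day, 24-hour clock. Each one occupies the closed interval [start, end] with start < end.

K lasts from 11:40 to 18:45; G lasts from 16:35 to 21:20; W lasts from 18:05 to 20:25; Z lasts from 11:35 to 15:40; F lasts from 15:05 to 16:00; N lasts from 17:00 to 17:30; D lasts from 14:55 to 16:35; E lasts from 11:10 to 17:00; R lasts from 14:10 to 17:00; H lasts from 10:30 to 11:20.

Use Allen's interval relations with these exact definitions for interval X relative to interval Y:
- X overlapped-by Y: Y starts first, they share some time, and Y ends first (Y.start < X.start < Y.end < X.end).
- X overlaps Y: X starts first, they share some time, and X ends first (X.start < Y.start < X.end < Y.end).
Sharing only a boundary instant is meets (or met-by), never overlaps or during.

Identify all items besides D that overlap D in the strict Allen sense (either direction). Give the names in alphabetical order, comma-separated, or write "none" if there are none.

Z

Target D = [14:55, 16:35].
E [11:10, 17:00] → contains → no.
F [15:05, 16:00] → during → no.
G [16:35, 21:20] → met-by → no.
H [10:30, 11:20] → before → no.
K [11:40, 18:45] → contains → no.
N [17:00, 17:30] → after → no.
R [14:10, 17:00] → contains → no.
W [18:05, 20:25] → after → no.
Z [11:35, 15:40] → overlaps → yes.
Result: Z.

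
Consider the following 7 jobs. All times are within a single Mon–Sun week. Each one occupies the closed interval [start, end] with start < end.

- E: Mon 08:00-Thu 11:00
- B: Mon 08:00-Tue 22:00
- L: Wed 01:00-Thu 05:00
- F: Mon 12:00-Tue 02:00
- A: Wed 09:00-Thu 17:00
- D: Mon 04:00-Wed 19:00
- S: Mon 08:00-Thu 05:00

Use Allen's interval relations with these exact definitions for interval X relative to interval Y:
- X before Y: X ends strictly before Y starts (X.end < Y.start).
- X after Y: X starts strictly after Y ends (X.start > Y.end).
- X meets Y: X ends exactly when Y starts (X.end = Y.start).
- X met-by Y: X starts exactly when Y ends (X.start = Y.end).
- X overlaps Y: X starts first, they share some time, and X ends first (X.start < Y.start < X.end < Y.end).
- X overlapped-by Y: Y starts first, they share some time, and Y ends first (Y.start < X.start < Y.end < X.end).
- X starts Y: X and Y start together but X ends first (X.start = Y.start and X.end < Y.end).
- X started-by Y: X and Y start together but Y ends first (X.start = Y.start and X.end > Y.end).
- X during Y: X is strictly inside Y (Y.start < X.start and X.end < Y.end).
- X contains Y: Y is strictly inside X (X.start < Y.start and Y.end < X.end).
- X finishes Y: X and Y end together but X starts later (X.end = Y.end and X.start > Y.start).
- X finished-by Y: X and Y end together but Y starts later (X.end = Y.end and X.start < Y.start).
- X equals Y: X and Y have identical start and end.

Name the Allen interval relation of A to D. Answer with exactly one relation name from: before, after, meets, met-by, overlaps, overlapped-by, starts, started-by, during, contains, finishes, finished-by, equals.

overlapped-by

A = [Wed 09:00, Thu 17:00]; D = [Mon 04:00, Wed 19:00].
Compare endpoints: A.start > D.start, A.start < D.end, A.end > D.start, A.end > D.end.
That pattern is 'overlapped-by'.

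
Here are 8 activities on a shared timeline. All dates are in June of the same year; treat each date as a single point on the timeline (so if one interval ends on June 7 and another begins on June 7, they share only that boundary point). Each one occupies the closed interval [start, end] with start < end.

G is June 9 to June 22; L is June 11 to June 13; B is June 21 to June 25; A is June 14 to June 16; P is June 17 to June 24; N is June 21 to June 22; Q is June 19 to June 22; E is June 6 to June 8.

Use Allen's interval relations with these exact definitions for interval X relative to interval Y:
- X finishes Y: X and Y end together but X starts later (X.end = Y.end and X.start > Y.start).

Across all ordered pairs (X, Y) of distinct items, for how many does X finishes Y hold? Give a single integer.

Checking all 56 ordered pairs for relation 'finishes'; matching pairs in alphabetical order:
(N, G): N finishes G ✓
(N, Q): N finishes Q ✓
(Q, G): Q finishes G ✓
Count: 3.

3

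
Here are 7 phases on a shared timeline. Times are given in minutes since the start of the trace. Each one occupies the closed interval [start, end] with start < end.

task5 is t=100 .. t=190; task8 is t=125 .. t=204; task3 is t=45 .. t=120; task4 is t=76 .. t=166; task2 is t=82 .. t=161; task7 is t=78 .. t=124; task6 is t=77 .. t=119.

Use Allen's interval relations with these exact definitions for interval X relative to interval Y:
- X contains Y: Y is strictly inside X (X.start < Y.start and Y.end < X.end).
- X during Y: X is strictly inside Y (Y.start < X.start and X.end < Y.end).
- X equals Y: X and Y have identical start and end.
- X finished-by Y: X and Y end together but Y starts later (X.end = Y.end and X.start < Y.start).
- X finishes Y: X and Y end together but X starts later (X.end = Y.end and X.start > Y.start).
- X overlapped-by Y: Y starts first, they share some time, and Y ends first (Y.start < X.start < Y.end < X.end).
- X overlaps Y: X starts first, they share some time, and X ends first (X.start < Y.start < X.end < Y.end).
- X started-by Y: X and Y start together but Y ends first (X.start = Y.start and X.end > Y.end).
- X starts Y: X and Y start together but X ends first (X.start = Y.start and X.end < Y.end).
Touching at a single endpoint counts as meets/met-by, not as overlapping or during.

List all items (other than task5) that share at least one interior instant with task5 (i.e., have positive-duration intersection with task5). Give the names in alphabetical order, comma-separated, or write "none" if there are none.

task2, task3, task4, task6, task7, task8

Target task5 = [t=100, t=190].
task2 [t=82, t=161] → overlaps → yes.
task3 [t=45, t=120] → overlaps → yes.
task4 [t=76, t=166] → overlaps → yes.
task6 [t=77, t=119] → overlaps → yes.
task7 [t=78, t=124] → overlaps → yes.
task8 [t=125, t=204] → overlapped-by → yes.
Result: task2, task3, task4, task6, task7, task8.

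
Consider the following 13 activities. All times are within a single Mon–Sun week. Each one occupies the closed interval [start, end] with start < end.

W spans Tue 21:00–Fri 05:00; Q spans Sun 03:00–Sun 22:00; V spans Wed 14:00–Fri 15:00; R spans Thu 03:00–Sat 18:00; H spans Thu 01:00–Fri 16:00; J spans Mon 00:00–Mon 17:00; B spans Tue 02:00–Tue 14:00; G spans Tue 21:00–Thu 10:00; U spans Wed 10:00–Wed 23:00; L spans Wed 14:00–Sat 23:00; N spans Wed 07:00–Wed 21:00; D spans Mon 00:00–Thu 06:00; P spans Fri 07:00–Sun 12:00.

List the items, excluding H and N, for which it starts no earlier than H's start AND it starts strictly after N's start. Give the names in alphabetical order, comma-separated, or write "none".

Conditions: its start is no earlier than H's start (X.start >= Thu 01:00) AND its start is strictly after N's start (X.start > Wed 07:00).
B: start Tue 02:00 >= Thu 01:00? ✗; start Tue 02:00 > Wed 07:00? ✗ → no.
D: start Mon 00:00 >= Thu 01:00? ✗; start Mon 00:00 > Wed 07:00? ✗ → no.
G: start Tue 21:00 >= Thu 01:00? ✗; start Tue 21:00 > Wed 07:00? ✗ → no.
J: start Mon 00:00 >= Thu 01:00? ✗; start Mon 00:00 > Wed 07:00? ✗ → no.
L: start Wed 14:00 >= Thu 01:00? ✗; start Wed 14:00 > Wed 07:00? ✓ → no.
P: start Fri 07:00 >= Thu 01:00? ✓; start Fri 07:00 > Wed 07:00? ✓ → yes.
Q: start Sun 03:00 >= Thu 01:00? ✓; start Sun 03:00 > Wed 07:00? ✓ → yes.
R: start Thu 03:00 >= Thu 01:00? ✓; start Thu 03:00 > Wed 07:00? ✓ → yes.
U: start Wed 10:00 >= Thu 01:00? ✗; start Wed 10:00 > Wed 07:00? ✓ → no.
V: start Wed 14:00 >= Thu 01:00? ✗; start Wed 14:00 > Wed 07:00? ✓ → no.
W: start Tue 21:00 >= Thu 01:00? ✗; start Tue 21:00 > Wed 07:00? ✗ → no.
Result: P, Q, R.

P, Q, R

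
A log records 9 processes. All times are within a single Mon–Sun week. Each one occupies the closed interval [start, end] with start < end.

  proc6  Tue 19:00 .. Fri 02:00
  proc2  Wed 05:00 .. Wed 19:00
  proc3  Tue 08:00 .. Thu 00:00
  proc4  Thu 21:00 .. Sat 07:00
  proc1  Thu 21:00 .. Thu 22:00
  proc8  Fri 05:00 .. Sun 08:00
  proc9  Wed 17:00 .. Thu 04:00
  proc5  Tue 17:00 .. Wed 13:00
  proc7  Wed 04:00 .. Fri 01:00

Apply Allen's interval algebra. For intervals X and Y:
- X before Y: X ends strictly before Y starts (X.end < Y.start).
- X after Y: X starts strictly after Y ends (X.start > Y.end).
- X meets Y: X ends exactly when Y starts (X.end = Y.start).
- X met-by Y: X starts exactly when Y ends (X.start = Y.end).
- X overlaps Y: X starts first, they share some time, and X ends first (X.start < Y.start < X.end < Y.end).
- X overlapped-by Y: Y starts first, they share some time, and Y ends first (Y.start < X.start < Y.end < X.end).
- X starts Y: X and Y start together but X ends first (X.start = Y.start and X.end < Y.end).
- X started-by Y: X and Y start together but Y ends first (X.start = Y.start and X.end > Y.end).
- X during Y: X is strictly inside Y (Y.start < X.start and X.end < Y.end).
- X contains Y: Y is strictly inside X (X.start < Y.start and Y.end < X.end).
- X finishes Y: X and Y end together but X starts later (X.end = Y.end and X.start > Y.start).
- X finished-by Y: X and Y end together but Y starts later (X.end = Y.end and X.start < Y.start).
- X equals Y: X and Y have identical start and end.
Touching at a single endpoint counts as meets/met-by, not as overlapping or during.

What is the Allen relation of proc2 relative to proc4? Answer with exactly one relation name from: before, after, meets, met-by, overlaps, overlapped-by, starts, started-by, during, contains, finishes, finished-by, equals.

before

proc2 = [Wed 05:00, Wed 19:00]; proc4 = [Thu 21:00, Sat 07:00].
Compare endpoints: proc2.start < proc4.start, proc2.start < proc4.end, proc2.end < proc4.start, proc2.end < proc4.end.
That pattern is 'before'.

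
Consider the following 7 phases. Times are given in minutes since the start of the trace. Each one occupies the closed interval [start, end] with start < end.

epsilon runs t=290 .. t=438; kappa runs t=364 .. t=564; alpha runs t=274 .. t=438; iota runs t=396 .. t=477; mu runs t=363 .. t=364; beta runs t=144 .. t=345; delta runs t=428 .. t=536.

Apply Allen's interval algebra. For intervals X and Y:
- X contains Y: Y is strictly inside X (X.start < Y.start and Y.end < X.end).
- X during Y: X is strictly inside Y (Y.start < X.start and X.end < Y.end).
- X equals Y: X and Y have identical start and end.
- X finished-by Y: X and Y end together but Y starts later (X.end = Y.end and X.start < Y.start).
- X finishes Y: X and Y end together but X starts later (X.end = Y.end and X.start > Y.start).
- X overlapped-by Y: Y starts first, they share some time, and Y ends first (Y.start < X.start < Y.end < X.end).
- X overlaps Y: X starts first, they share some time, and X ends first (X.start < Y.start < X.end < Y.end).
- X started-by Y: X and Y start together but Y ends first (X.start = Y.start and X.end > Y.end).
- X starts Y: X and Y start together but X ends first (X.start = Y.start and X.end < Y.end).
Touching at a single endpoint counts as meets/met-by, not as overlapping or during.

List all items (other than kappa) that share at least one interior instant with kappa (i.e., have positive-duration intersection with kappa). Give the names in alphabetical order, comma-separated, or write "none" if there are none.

alpha, delta, epsilon, iota

Target kappa = [t=364, t=564].
alpha [t=274, t=438] → overlaps → yes.
beta [t=144, t=345] → before → no.
delta [t=428, t=536] → during → yes.
epsilon [t=290, t=438] → overlaps → yes.
iota [t=396, t=477] → during → yes.
mu [t=363, t=364] → meets → no.
Result: alpha, delta, epsilon, iota.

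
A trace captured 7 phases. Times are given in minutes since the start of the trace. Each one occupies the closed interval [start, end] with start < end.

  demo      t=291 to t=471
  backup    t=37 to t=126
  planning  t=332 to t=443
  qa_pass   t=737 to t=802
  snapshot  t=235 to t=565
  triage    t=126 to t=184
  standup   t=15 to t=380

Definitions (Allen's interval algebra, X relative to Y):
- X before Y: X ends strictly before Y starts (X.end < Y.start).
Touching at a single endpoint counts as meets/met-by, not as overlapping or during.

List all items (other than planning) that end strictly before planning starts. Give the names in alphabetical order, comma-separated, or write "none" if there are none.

Target planning = [t=332, t=443].
backup [t=37, t=126] → before → yes.
demo [t=291, t=471] → contains → no.
qa_pass [t=737, t=802] → after → no.
snapshot [t=235, t=565] → contains → no.
standup [t=15, t=380] → overlaps → no.
triage [t=126, t=184] → before → yes.
Result: backup, triage.

backup, triage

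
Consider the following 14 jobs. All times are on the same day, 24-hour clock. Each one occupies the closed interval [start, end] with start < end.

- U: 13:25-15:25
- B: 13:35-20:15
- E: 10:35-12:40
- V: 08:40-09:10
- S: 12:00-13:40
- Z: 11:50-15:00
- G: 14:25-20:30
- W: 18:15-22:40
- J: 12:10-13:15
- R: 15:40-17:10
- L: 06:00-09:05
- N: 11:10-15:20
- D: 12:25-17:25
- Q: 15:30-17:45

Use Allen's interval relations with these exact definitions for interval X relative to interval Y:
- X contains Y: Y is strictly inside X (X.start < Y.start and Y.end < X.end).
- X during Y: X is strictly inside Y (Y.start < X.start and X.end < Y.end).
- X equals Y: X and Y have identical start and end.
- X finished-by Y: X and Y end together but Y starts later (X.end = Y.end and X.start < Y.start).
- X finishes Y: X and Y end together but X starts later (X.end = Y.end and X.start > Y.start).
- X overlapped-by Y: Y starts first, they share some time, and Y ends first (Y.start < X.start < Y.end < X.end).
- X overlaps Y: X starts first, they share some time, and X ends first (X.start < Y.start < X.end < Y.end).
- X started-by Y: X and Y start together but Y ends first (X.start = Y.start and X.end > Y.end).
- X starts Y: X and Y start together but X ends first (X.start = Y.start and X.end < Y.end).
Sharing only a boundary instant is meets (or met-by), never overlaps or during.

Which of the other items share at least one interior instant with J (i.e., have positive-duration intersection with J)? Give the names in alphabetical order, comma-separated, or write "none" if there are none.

D, E, N, S, Z

Target J = [12:10, 13:15].
B [13:35, 20:15] → after → no.
D [12:25, 17:25] → overlapped-by → yes.
E [10:35, 12:40] → overlaps → yes.
G [14:25, 20:30] → after → no.
L [06:00, 09:05] → before → no.
N [11:10, 15:20] → contains → yes.
Q [15:30, 17:45] → after → no.
R [15:40, 17:10] → after → no.
S [12:00, 13:40] → contains → yes.
U [13:25, 15:25] → after → no.
V [08:40, 09:10] → before → no.
W [18:15, 22:40] → after → no.
Z [11:50, 15:00] → contains → yes.
Result: D, E, N, S, Z.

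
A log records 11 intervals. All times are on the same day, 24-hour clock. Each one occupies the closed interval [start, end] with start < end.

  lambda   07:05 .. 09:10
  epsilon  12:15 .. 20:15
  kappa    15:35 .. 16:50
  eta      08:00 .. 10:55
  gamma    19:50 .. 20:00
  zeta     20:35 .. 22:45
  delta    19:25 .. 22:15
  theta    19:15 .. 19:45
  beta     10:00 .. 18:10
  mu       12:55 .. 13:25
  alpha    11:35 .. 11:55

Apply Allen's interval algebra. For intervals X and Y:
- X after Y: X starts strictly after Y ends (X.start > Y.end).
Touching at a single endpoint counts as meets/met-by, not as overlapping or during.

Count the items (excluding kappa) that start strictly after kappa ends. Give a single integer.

4

Target kappa = [15:35, 16:50].
alpha [11:35, 11:55] → before → no.
beta [10:00, 18:10] → contains → no.
delta [19:25, 22:15] → after → counts.
epsilon [12:15, 20:15] → contains → no.
eta [08:00, 10:55] → before → no.
gamma [19:50, 20:00] → after → counts.
lambda [07:05, 09:10] → before → no.
mu [12:55, 13:25] → before → no.
theta [19:15, 19:45] → after → counts.
zeta [20:35, 22:45] → after → counts.
Total: 4.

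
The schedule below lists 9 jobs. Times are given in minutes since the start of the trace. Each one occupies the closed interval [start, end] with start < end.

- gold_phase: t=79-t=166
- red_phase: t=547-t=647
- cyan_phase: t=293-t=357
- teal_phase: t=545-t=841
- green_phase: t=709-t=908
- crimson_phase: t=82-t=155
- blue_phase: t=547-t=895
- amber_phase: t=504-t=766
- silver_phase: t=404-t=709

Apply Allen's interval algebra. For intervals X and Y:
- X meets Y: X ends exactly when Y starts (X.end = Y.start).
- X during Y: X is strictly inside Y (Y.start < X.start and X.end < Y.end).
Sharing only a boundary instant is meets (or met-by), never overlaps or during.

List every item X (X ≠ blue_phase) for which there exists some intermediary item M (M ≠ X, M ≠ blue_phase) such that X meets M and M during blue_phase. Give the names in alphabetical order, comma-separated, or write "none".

Target blue_phase = [t=547, t=895].
Intermediaries M with M during blue_phase: none.
Union: none.

none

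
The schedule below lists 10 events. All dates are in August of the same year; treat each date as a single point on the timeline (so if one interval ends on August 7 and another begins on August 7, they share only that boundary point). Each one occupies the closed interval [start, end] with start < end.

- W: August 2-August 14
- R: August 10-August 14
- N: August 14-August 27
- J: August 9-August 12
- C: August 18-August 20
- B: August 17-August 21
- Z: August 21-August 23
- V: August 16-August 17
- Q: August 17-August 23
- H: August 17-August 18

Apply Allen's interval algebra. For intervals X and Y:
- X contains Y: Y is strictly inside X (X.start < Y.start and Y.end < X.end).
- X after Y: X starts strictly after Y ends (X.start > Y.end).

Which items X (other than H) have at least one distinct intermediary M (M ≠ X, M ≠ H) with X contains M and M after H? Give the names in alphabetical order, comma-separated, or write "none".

Target H = [August 17, August 18].
Intermediaries M with M after H: Z.
Via Z — items with X contains Z: N.
Union: N.

N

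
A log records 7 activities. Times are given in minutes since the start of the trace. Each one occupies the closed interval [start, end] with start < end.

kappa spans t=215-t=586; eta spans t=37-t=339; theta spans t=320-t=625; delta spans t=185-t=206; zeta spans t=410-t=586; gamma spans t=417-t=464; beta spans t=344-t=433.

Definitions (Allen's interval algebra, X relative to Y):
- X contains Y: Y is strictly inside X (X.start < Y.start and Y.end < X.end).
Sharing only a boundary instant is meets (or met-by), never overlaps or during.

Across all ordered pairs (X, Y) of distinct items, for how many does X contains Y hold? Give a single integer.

Checking all 42 ordered pairs for relation 'contains'; matching pairs in alphabetical order:
(eta, delta): eta contains delta ✓
(kappa, beta): kappa contains beta ✓
(kappa, gamma): kappa contains gamma ✓
(theta, beta): theta contains beta ✓
(theta, gamma): theta contains gamma ✓
(theta, zeta): theta contains zeta ✓
(zeta, gamma): zeta contains gamma ✓
Count: 7.

7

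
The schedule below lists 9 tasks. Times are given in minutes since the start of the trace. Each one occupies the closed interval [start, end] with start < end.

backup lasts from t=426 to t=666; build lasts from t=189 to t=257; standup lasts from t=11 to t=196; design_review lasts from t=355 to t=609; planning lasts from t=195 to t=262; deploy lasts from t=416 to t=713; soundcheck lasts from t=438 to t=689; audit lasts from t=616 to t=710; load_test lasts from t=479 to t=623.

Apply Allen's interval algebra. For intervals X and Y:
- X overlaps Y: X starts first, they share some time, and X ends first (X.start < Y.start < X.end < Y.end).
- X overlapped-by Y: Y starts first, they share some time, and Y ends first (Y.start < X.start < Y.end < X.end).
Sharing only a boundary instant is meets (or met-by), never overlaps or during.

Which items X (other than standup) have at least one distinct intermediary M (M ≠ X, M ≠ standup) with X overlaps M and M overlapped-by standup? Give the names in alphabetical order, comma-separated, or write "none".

Target standup = [t=11, t=196].
Intermediaries M with M overlapped-by standup: build, planning.
Via build — items with X overlaps build: none.
Via planning — items with X overlaps planning: build.
Union: build.

build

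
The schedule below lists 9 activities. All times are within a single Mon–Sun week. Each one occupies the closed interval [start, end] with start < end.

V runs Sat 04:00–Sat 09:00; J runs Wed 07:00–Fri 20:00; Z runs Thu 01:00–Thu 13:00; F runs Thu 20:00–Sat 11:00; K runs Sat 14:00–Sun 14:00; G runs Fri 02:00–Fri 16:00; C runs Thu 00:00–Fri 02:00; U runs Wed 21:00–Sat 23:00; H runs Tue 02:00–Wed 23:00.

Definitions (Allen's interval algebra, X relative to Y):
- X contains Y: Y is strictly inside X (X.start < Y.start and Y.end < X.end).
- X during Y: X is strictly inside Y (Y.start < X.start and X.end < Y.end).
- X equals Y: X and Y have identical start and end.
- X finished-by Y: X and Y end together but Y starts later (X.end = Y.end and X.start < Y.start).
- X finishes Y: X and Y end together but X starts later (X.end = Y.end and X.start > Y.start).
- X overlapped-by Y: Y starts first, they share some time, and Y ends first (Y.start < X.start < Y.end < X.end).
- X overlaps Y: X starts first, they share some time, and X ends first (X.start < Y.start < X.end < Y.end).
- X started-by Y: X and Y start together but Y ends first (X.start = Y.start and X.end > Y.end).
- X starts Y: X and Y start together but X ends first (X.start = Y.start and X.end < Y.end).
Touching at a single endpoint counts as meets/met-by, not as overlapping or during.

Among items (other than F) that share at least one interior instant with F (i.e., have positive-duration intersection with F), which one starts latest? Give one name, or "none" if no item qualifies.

V

Target F = [Thu 20:00, Sat 11:00].
C [Thu 00:00, Fri 02:00] → overlaps → candidate.
G [Fri 02:00, Fri 16:00] → during → candidate.
H [Tue 02:00, Wed 23:00] → before → excluded.
J [Wed 07:00, Fri 20:00] → overlaps → candidate.
K [Sat 14:00, Sun 14:00] → after → excluded.
U [Wed 21:00, Sat 23:00] → contains → candidate.
V [Sat 04:00, Sat 09:00] → during → candidate.
Z [Thu 01:00, Thu 13:00] → before → excluded.
Among candidates, latest start is Sat 04:00 → V.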